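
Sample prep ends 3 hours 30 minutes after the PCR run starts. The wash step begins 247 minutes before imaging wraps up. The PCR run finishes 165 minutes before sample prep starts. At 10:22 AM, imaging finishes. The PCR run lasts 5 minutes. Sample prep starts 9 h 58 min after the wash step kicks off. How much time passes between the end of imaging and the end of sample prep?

The wash step starts at 10:22 AM − 247 min = 6:15 AM.
Sample prep starts at 6:15 AM + 598 min = 4:13 PM.
The PCR run ends at 4:13 PM − 165 min = 1:28 PM.
The PCR run starts at 1:28 PM − 5 min = 1:23 PM.
Sample prep ends at 1:23 PM + 210 min = 4:53 PM.
From 10:22 AM to 4:53 PM is 6 hours 31 minutes.

6 hours 31 minutes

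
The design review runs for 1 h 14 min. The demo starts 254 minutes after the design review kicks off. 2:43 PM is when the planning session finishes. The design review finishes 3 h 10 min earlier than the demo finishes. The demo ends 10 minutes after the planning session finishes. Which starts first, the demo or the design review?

the design review

The demo ends at 2:43 PM + 10 min = 2:53 PM.
The design review ends at 2:53 PM − 190 min = 11:43 AM.
The design review starts at 11:43 AM − 74 min = 10:29 AM.
The demo starts at 10:29 AM + 254 min = 2:43 PM.
The demo starts at 2:43 PM and the design review starts at 10:29 AM, so the design review is first.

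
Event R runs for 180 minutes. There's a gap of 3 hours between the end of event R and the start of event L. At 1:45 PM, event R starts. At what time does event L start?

Event R ends at 1:45 PM + 180 min = 4:45 PM.
Event L starts at 4:45 PM + 180 min = 7:45 PM.

7:45 PM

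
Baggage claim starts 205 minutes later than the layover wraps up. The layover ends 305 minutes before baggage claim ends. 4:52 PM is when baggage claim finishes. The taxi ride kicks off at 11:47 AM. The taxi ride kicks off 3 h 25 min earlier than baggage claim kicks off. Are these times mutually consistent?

Yes

The layover ends at 4:52 PM − 305 min = 11:47 AM.
Baggage claim starts at 11:47 AM + 205 min = 3:12 PM.
The taxi ride starts at 3:12 PM − 205 min = 11:47 AM.
That matches the stated 11:47 AM, so the schedule is consistent.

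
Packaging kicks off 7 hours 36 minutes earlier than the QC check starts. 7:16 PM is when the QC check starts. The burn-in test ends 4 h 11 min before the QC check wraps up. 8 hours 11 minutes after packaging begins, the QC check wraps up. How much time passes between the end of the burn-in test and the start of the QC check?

3 hours 36 minutes

Packaging starts at 7:16 PM − 456 min = 11:40 AM.
The QC check ends at 11:40 AM + 491 min = 7:51 PM.
The burn-in test ends at 7:51 PM − 251 min = 3:40 PM.
From 3:40 PM to 7:16 PM is 3 hours 36 minutes.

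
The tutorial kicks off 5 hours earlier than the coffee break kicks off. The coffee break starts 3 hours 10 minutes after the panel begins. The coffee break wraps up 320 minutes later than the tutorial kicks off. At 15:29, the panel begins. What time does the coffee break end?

18:59

The coffee break starts at 15:29 + 190 min = 18:39.
The tutorial starts at 18:39 − 300 min = 13:39.
The coffee break ends at 13:39 + 320 min = 18:59.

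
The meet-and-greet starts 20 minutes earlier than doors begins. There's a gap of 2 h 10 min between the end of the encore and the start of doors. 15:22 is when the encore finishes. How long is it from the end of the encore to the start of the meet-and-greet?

Doors starts at 15:22 + 130 min = 17:32.
The meet-and-greet starts at 17:32 − 20 min = 17:12.
From 15:22 to 17:12 is 1 hour 50 minutes.

1 hour 50 minutes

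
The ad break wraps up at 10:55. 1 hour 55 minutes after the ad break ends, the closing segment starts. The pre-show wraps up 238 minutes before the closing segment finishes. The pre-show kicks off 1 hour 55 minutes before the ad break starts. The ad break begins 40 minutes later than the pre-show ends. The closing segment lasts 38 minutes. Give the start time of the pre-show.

The closing segment starts at 10:55 + 115 min = 12:50.
The closing segment ends at 12:50 + 38 min = 13:28.
The pre-show ends at 13:28 − 238 min = 09:30.
The ad break starts at 09:30 + 40 min = 10:10.
The pre-show starts at 10:10 − 115 min = 08:15.

08:15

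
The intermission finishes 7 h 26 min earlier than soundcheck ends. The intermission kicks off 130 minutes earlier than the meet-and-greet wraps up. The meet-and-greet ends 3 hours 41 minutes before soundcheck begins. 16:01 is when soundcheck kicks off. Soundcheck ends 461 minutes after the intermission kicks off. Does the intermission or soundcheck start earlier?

The meet-and-greet ends at 16:01 − 221 min = 12:20.
The intermission starts at 12:20 − 130 min = 10:10.
The intermission starts at 10:10 and soundcheck starts at 16:01, so the intermission is first.

the intermission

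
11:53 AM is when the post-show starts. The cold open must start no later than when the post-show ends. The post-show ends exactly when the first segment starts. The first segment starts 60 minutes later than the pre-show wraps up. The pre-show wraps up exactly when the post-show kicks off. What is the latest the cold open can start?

12:53 PM

The pre-show ends at 11:53 AM.
The first segment starts at 11:53 AM + 60 min = 12:53 PM.
So the post-show ends at 12:53 PM.
The cold open is bounded by the post-show, so the latest it can start is 12:53 PM.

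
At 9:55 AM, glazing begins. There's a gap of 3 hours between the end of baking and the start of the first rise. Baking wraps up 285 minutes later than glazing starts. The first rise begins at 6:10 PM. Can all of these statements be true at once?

Baking ends at 9:55 AM + 285 min = 2:40 PM.
The first rise starts at 2:40 PM + 180 min = 5:40 PM.
But the first rise is also said to start at 6:10 PM — a 30-minute conflict.

No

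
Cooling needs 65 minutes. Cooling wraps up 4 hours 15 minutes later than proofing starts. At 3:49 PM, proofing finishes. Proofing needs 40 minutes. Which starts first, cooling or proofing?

Proofing starts at 3:49 PM − 40 min = 3:09 PM.
Cooling ends at 3:09 PM + 255 min = 7:24 PM.
Cooling starts at 7:24 PM − 65 min = 6:19 PM.
Cooling starts at 6:19 PM and proofing starts at 3:09 PM, so proofing is first.

proofing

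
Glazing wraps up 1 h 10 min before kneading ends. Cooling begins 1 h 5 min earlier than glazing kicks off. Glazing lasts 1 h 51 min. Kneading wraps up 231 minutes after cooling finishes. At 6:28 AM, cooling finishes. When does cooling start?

6:13 AM

Kneading ends at 6:28 AM + 231 min = 10:19 AM.
Glazing ends at 10:19 AM − 70 min = 9:09 AM.
Glazing starts at 9:09 AM − 111 min = 7:18 AM.
Cooling starts at 7:18 AM − 65 min = 6:13 AM.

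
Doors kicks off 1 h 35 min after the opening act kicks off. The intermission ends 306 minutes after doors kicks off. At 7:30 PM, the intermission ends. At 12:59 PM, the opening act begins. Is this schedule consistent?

No

Doors starts at 12:59 PM + 95 min = 2:34 PM.
The intermission ends at 2:34 PM + 306 min = 7:40 PM.
But the intermission is also said to end at 7:30 PM — a 10-minute conflict.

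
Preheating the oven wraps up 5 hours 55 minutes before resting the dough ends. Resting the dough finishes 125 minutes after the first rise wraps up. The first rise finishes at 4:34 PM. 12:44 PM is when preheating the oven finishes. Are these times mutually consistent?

Yes

Resting the dough ends at 4:34 PM + 125 min = 6:39 PM.
Preheating the oven ends at 6:39 PM − 355 min = 12:44 PM.
That matches the stated 12:44 PM, so the schedule is consistent.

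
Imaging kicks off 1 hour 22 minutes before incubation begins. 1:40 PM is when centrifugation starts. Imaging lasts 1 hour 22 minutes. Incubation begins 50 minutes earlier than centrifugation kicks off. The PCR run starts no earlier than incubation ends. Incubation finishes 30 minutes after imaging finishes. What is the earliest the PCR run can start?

1:20 PM

Incubation starts at 1:40 PM − 50 min = 12:50 PM.
Imaging starts at 12:50 PM − 82 min = 11:28 AM.
Imaging ends at 11:28 AM + 82 min = 12:50 PM.
Incubation ends at 12:50 PM + 30 min = 1:20 PM.
The PCR run is bounded by incubation, so the earliest it can start is 1:20 PM.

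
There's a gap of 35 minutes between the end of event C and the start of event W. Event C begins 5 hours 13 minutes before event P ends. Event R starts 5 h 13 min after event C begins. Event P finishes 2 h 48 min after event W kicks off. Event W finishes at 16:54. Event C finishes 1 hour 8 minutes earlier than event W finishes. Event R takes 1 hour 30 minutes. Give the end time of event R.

Event C ends at 16:54 − 68 min = 15:46.
Event W starts at 15:46 + 35 min = 16:21.
Event P ends at 16:21 + 168 min = 19:09.
Event C starts at 19:09 − 313 min = 13:56.
Event R starts at 13:56 + 313 min = 19:09.
Event R ends at 19:09 + 90 min = 20:39.

20:39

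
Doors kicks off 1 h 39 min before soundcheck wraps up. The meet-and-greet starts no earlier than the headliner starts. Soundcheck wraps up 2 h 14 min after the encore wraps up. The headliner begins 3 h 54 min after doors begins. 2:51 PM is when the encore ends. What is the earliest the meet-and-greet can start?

7:20 PM

Soundcheck ends at 2:51 PM + 134 min = 5:05 PM.
Doors starts at 5:05 PM − 99 min = 3:26 PM.
The headliner starts at 3:26 PM + 234 min = 7:20 PM.
The meet-and-greet is bounded by the headliner, so the earliest it can start is 7:20 PM.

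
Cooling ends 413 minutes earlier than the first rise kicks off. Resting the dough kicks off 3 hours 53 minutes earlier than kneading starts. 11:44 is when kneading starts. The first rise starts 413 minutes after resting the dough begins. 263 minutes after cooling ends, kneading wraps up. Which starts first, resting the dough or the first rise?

Resting the dough starts at 11:44 − 233 min = 07:51.
The first rise starts at 07:51 + 413 min = 14:44.
Resting the dough starts at 07:51 and the first rise starts at 14:44, so resting the dough is first.

resting the dough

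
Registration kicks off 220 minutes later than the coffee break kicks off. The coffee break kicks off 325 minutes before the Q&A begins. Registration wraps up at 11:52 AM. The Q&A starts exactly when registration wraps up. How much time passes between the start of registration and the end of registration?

The Q&A starts at 11:52 AM.
The coffee break starts at 11:52 AM − 325 min = 6:27 AM.
Registration starts at 6:27 AM + 220 min = 10:07 AM.
From 10:07 AM to 11:52 AM is 1 h 45 min.

1 h 45 min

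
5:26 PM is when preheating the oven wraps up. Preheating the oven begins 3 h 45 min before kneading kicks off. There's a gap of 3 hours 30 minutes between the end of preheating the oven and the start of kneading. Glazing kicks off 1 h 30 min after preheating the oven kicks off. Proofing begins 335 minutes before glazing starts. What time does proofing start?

1:06 PM

Kneading starts at 5:26 PM + 210 min = 8:56 PM.
Preheating the oven starts at 8:56 PM − 225 min = 5:11 PM.
Glazing starts at 5:11 PM + 90 min = 6:41 PM.
Proofing starts at 6:41 PM − 335 min = 1:06 PM.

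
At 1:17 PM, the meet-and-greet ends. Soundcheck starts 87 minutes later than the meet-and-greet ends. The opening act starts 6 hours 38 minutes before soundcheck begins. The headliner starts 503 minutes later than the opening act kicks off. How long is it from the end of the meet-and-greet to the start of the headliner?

Soundcheck starts at 1:17 PM + 87 min = 2:44 PM.
The opening act starts at 2:44 PM − 398 min = 8:06 AM.
The headliner starts at 8:06 AM + 503 min = 4:29 PM.
From 1:17 PM to 4:29 PM is 3 h 12 min.

3 h 12 min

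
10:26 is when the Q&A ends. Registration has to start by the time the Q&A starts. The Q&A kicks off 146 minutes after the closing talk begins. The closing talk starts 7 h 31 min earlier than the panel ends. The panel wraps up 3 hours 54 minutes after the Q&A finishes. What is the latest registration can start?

09:15

The panel ends at 10:26 + 234 min = 14:20.
The closing talk starts at 14:20 − 451 min = 06:49.
The Q&A starts at 06:49 + 146 min = 09:15.
Registration is bounded by the Q&A, so the latest it can start is 09:15.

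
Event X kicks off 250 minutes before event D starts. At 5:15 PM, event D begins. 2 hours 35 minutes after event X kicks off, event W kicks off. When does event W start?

Event X starts at 5:15 PM − 250 min = 1:05 PM.
Event W starts at 1:05 PM + 155 min = 3:40 PM.

3:40 PM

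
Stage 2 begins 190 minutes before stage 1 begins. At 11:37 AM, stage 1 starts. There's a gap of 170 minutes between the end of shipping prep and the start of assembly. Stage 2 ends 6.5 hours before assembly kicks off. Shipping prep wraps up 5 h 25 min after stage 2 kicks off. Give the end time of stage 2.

10:12 AM

Stage 2 starts at 11:37 AM − 190 min = 8:27 AM.
Shipping prep ends at 8:27 AM + 325 min = 1:52 PM.
Assembly starts at 1:52 PM + 170 min = 4:42 PM.
Stage 2 ends at 4:42 PM − 390 min = 10:12 AM.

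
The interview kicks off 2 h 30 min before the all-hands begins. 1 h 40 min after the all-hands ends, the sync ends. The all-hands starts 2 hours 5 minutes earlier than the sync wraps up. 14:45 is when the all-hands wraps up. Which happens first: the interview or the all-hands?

The sync ends at 14:45 + 100 min = 16:25.
The all-hands starts at 16:25 − 125 min = 14:20.
The interview starts at 14:20 − 150 min = 11:50.
The interview starts at 11:50 and the all-hands starts at 14:20, so the interview is first.

the interview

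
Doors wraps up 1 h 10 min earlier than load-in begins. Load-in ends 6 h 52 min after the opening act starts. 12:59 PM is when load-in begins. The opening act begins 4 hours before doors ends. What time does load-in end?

Doors ends at 12:59 PM − 70 min = 11:49 AM.
The opening act starts at 11:49 AM − 240 min = 7:49 AM.
Load-in ends at 7:49 AM + 412 min = 2:41 PM.

2:41 PM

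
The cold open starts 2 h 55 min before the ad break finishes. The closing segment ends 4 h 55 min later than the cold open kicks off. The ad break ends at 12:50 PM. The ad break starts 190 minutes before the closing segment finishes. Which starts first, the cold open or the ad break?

The cold open starts at 12:50 PM − 175 min = 9:55 AM.
The closing segment ends at 9:55 AM + 295 min = 2:50 PM.
The ad break starts at 2:50 PM − 190 min = 11:40 AM.
The cold open starts at 9:55 AM and the ad break starts at 11:40 AM, so the cold open is first.

the cold open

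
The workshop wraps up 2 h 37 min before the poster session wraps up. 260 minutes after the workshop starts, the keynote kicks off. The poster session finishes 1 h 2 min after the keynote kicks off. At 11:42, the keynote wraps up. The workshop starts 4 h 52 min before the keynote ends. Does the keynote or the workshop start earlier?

The workshop starts at 11:42 − 292 min = 06:50.
The keynote starts at 06:50 + 260 min = 11:10.
The keynote starts at 11:10 and the workshop starts at 06:50, so the workshop is first.

the workshop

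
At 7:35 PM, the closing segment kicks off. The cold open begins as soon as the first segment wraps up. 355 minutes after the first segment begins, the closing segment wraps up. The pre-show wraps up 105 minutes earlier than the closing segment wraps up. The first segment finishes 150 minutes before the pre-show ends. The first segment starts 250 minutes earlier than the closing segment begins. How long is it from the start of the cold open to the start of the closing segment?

The first segment starts at 7:35 PM − 250 min = 3:25 PM.
The closing segment ends at 3:25 PM + 355 min = 9:20 PM.
The pre-show ends at 9:20 PM − 105 min = 7:35 PM.
The first segment ends at 7:35 PM − 150 min = 5:05 PM.
So the cold open starts at 5:05 PM.
From 5:05 PM to 7:35 PM is 2 h 30 min.

2 h 30 min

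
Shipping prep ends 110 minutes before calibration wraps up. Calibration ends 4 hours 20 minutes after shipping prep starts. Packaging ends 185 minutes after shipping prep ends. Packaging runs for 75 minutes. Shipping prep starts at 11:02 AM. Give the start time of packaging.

Calibration ends at 11:02 AM + 260 min = 3:22 PM.
Shipping prep ends at 3:22 PM − 110 min = 1:32 PM.
Packaging ends at 1:32 PM + 185 min = 4:37 PM.
Packaging starts at 4:37 PM − 75 min = 3:22 PM.

3:22 PM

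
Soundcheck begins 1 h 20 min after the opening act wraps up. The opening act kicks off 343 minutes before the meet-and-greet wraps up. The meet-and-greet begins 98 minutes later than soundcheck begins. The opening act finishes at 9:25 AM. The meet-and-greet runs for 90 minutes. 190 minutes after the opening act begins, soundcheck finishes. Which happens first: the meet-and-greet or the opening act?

the opening act

Soundcheck starts at 9:25 AM + 80 min = 10:45 AM.
The meet-and-greet starts at 10:45 AM + 98 min = 12:23 PM.
The meet-and-greet ends at 12:23 PM + 90 min = 1:53 PM.
The opening act starts at 1:53 PM − 343 min = 8:10 AM.
The meet-and-greet starts at 12:23 PM and the opening act starts at 8:10 AM, so the opening act is first.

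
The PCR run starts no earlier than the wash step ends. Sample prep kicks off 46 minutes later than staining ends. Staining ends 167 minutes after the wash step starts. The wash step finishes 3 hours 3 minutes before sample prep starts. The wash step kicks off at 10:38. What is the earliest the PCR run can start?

11:08

Staining ends at 10:38 + 167 min = 13:25.
Sample prep starts at 13:25 + 46 min = 14:11.
The wash step ends at 14:11 − 183 min = 11:08.
The PCR run is bounded by the wash step, so the earliest it can start is 11:08.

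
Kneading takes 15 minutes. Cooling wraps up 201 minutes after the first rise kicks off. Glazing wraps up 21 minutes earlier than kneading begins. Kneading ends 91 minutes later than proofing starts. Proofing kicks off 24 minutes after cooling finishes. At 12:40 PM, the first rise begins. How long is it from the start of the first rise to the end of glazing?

4 hours 40 minutes

Cooling ends at 12:40 PM + 201 min = 4:01 PM.
Proofing starts at 4:01 PM + 24 min = 4:25 PM.
Kneading ends at 4:25 PM + 91 min = 5:56 PM.
Kneading starts at 5:56 PM − 15 min = 5:41 PM.
Glazing ends at 5:41 PM − 21 min = 5:20 PM.
From 12:40 PM to 5:20 PM is 4 hours 40 minutes.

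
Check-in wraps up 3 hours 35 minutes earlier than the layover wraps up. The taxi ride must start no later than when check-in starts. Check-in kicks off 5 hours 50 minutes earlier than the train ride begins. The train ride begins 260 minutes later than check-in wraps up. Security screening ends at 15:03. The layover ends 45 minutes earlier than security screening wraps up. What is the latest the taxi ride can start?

The layover ends at 15:03 − 45 min = 14:18.
Check-in ends at 14:18 − 215 min = 10:43.
The train ride starts at 10:43 + 260 min = 15:03.
Check-in starts at 15:03 − 350 min = 09:13.
The taxi ride is bounded by check-in, so the latest it can start is 09:13.

09:13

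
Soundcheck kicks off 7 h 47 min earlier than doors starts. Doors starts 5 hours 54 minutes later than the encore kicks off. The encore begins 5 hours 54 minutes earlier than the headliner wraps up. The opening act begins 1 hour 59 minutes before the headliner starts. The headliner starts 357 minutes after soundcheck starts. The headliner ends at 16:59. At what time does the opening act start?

The encore starts at 16:59 − 354 min = 11:05.
Doors starts at 11:05 + 354 min = 16:59.
Soundcheck starts at 16:59 − 467 min = 09:12.
The headliner starts at 09:12 + 357 min = 15:09.
The opening act starts at 15:09 − 119 min = 13:10.

13:10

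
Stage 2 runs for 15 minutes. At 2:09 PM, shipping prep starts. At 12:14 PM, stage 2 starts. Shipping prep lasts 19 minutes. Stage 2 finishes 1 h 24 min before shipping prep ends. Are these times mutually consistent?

No

Shipping prep ends at 2:09 PM + 19 min = 2:28 PM.
Stage 2 ends at 2:28 PM − 84 min = 1:04 PM.
Stage 2 starts at 1:04 PM − 15 min = 12:49 PM.
But stage 2 is also said to start at 12:14 PM — a 35-minute conflict.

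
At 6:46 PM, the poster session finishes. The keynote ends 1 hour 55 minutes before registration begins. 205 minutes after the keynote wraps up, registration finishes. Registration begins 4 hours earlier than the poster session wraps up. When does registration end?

4:16 PM

Registration starts at 6:46 PM − 240 min = 2:46 PM.
The keynote ends at 2:46 PM − 115 min = 12:51 PM.
Registration ends at 12:51 PM + 205 min = 4:16 PM.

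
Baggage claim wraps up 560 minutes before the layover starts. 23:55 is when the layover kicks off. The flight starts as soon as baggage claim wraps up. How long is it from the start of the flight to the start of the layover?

9 h 20 min

Baggage claim ends at 23:55 − 560 min = 14:35.
So the flight starts at 14:35.
From 14:35 to 23:55 is 9 h 20 min.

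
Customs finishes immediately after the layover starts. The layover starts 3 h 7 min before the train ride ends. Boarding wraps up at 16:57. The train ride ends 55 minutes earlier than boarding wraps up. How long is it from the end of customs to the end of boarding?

The train ride ends at 16:57 − 55 min = 16:02.
The layover starts at 16:02 − 187 min = 12:55.
So customs ends at 12:55.
From 12:55 to 16:57 is 4 h 2 min.

4 h 2 min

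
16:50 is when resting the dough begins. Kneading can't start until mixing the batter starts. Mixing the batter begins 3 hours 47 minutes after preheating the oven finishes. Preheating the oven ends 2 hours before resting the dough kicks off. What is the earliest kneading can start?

Preheating the oven ends at 16:50 − 120 min = 14:50.
Mixing the batter starts at 14:50 + 227 min = 18:37.
Kneading is bounded by mixing the batter, so the earliest it can start is 18:37.

18:37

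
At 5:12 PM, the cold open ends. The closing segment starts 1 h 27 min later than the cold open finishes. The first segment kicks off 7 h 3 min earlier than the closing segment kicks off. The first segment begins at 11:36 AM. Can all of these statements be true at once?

Yes

The closing segment starts at 5:12 PM + 87 min = 6:39 PM.
The first segment starts at 6:39 PM − 423 min = 11:36 AM.
That matches the stated 11:36 AM, so the schedule is consistent.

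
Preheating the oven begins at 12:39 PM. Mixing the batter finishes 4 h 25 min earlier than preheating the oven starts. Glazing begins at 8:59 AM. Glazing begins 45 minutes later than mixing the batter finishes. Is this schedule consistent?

Mixing the batter ends at 12:39 PM − 265 min = 8:14 AM.
Glazing starts at 8:14 AM + 45 min = 8:59 AM.
That matches the stated 8:59 AM, so the schedule is consistent.

Yes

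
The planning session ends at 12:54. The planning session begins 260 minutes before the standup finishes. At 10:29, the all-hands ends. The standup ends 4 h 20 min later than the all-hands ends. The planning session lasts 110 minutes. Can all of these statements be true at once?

The standup ends at 10:29 + 260 min = 14:49.
The planning session starts at 14:49 − 260 min = 10:29.
The planning session ends at 10:29 + 110 min = 12:19.
But the planning session is also said to end at 12:54 — a 35-minute conflict.

No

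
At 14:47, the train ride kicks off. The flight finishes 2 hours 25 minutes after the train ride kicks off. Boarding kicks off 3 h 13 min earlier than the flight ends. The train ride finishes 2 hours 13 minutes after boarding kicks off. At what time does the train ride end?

The flight ends at 14:47 + 145 min = 17:12.
Boarding starts at 17:12 − 193 min = 13:59.
The train ride ends at 13:59 + 133 min = 16:12.

16:12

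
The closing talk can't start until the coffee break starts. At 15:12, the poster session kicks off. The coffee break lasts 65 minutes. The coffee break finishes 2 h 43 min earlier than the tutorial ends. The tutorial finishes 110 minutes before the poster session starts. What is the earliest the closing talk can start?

09:34

The tutorial ends at 15:12 − 110 min = 13:22.
The coffee break ends at 13:22 − 163 min = 10:39.
The coffee break starts at 10:39 − 65 min = 09:34.
The closing talk is bounded by the coffee break, so the earliest it can start is 09:34.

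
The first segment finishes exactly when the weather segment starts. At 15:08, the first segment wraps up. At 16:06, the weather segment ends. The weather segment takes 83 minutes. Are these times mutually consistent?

No

The weather segment starts at 16:06 − 83 min = 14:43.
So the first segment ends at 14:43.
But the first segment is also said to end at 15:08 — a 25-minute conflict.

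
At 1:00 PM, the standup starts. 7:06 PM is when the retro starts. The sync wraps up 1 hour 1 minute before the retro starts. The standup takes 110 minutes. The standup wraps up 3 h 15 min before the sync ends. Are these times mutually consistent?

Yes

The sync ends at 7:06 PM − 61 min = 6:05 PM.
The standup ends at 6:05 PM − 195 min = 2:50 PM.
The standup starts at 2:50 PM − 110 min = 1:00 PM.
That matches the stated 1:00 PM, so the schedule is consistent.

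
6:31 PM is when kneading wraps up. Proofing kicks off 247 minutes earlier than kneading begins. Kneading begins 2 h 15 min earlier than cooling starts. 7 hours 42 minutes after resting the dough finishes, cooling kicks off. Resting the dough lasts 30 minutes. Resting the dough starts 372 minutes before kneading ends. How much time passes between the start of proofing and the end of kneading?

Resting the dough starts at 6:31 PM − 372 min = 12:19 PM.
Resting the dough ends at 12:19 PM + 30 min = 12:49 PM.
Cooling starts at 12:49 PM + 462 min = 8:31 PM.
Kneading starts at 8:31 PM − 135 min = 6:16 PM.
Proofing starts at 6:16 PM − 247 min = 2:09 PM.
From 2:09 PM to 6:31 PM is 4 h 22 min.

4 h 22 min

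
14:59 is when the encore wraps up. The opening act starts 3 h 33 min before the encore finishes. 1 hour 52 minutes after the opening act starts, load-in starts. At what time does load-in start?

The opening act starts at 14:59 − 213 min = 11:26.
Load-in starts at 11:26 + 112 min = 13:18.

13:18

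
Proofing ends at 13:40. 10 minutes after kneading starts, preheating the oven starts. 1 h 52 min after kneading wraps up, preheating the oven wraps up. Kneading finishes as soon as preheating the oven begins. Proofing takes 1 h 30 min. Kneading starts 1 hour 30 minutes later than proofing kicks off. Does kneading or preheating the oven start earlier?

Proofing starts at 13:40 − 90 min = 12:10.
Kneading starts at 12:10 + 90 min = 13:40.
Preheating the oven starts at 13:40 + 10 min = 13:50.
Kneading starts at 13:40 and preheating the oven starts at 13:50, so kneading is first.

kneading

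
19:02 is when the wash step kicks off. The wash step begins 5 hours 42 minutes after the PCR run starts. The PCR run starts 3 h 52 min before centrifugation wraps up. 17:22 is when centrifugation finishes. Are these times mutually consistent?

No

The PCR run starts at 17:22 − 232 min = 13:30.
The wash step starts at 13:30 + 342 min = 19:12.
But the wash step is also said to start at 19:02 — a 10-minute conflict.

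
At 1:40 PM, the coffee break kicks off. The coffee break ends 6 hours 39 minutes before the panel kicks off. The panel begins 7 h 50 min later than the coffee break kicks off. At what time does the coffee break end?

The panel starts at 1:40 PM + 470 min = 9:30 PM.
The coffee break ends at 9:30 PM − 399 min = 2:51 PM.

2:51 PM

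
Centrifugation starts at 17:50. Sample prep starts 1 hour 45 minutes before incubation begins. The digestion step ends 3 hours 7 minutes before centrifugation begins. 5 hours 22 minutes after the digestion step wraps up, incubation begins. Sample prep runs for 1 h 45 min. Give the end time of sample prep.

The digestion step ends at 17:50 − 187 min = 14:43.
Incubation starts at 14:43 + 322 min = 20:05.
Sample prep starts at 20:05 − 105 min = 18:20.
Sample prep ends at 18:20 + 105 min = 20:05.

20:05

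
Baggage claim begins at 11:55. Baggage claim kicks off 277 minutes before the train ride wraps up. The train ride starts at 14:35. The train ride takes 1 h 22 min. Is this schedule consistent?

No

The train ride ends at 14:35 + 82 min = 15:57.
Baggage claim starts at 15:57 − 277 min = 11:20.
But baggage claim is also said to start at 11:55 — a 35-minute conflict.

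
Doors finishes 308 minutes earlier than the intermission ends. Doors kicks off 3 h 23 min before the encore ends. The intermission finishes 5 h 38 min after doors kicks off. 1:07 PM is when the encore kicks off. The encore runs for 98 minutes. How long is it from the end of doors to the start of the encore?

The encore ends at 1:07 PM + 98 min = 2:45 PM.
Doors starts at 2:45 PM − 203 min = 11:22 AM.
The intermission ends at 11:22 AM + 338 min = 5:00 PM.
Doors ends at 5:00 PM − 308 min = 11:52 AM.
From 11:52 AM to 1:07 PM is 75 minutes.

75 minutes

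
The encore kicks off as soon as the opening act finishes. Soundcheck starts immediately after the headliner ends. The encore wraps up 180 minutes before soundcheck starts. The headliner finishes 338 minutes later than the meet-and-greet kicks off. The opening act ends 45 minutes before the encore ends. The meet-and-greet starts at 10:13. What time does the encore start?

12:06

The headliner ends at 10:13 + 338 min = 15:51.
So soundcheck starts at 15:51.
The encore ends at 15:51 − 180 min = 12:51.
The opening act ends at 12:51 − 45 min = 12:06.
So the encore starts at 12:06.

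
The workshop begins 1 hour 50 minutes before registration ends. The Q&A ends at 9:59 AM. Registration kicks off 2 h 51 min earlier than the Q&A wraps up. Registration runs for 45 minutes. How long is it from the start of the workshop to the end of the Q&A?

236 minutes

Registration starts at 9:59 AM − 171 min = 7:08 AM.
Registration ends at 7:08 AM + 45 min = 7:53 AM.
The workshop starts at 7:53 AM − 110 min = 6:03 AM.
From 6:03 AM to 9:59 AM is 236 minutes.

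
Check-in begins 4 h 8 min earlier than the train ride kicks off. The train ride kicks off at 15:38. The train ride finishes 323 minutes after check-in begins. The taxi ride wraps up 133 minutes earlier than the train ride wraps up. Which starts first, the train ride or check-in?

check-in

Check-in starts at 15:38 − 248 min = 11:30.
The train ride starts at 15:38 and check-in starts at 11:30, so check-in is first.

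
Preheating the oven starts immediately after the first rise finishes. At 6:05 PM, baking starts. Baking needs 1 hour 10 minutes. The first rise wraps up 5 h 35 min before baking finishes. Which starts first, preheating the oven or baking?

Baking ends at 6:05 PM + 70 min = 7:15 PM.
The first rise ends at 7:15 PM − 335 min = 1:40 PM.
So preheating the oven starts at 1:40 PM.
Preheating the oven starts at 1:40 PM and baking starts at 6:05 PM, so preheating the oven is first.

preheating the oven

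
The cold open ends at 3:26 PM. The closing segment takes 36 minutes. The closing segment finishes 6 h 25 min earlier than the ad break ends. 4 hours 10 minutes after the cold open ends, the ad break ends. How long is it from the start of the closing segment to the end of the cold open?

The ad break ends at 3:26 PM + 250 min = 7:36 PM.
The closing segment ends at 7:36 PM − 385 min = 1:11 PM.
The closing segment starts at 1:11 PM − 36 min = 12:35 PM.
From 12:35 PM to 3:26 PM is 2 h 51 min.

2 h 51 min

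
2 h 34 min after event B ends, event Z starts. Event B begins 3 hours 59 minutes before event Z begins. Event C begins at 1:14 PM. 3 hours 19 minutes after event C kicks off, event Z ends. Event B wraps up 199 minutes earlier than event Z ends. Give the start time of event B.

Event Z ends at 1:14 PM + 199 min = 4:33 PM.
Event B ends at 4:33 PM − 199 min = 1:14 PM.
Event Z starts at 1:14 PM + 154 min = 3:48 PM.
Event B starts at 3:48 PM − 239 min = 11:49 AM.

11:49 AM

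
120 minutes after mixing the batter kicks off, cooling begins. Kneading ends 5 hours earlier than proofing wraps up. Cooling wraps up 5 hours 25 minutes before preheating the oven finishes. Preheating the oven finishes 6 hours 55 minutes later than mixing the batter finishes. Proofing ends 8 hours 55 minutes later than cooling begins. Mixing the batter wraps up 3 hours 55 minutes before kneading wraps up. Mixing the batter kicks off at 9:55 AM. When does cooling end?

1:25 PM

Cooling starts at 9:55 AM + 120 min = 11:55 AM.
Proofing ends at 11:55 AM + 535 min = 8:50 PM.
Kneading ends at 8:50 PM − 300 min = 3:50 PM.
Mixing the batter ends at 3:50 PM − 235 min = 11:55 AM.
Preheating the oven ends at 11:55 AM + 415 min = 6:50 PM.
Cooling ends at 6:50 PM − 325 min = 1:25 PM.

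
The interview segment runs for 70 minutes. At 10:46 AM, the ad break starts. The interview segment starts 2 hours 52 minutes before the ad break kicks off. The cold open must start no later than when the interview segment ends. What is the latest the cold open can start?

9:04 AM

The interview segment starts at 10:46 AM − 172 min = 7:54 AM.
The interview segment ends at 7:54 AM + 70 min = 9:04 AM.
The cold open is bounded by the interview segment, so the latest it can start is 9:04 AM.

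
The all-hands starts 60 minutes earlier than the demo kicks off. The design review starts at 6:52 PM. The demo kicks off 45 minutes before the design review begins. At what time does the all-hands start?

The demo starts at 6:52 PM − 45 min = 6:07 PM.
The all-hands starts at 6:07 PM − 60 min = 5:07 PM.

5:07 PM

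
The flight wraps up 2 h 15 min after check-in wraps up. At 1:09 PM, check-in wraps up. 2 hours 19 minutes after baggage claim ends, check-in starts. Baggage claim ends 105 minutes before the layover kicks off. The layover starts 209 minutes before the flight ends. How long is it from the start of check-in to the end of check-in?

40 minutes

The flight ends at 1:09 PM + 135 min = 3:24 PM.
The layover starts at 3:24 PM − 209 min = 11:55 AM.
Baggage claim ends at 11:55 AM − 105 min = 10:10 AM.
Check-in starts at 10:10 AM + 139 min = 12:29 PM.
From 12:29 PM to 1:09 PM is 40 minutes.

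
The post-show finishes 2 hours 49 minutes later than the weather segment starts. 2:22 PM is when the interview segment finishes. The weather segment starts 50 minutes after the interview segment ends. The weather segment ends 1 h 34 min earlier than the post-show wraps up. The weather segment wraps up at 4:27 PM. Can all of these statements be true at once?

Yes

The weather segment starts at 2:22 PM + 50 min = 3:12 PM.
The post-show ends at 3:12 PM + 169 min = 6:01 PM.
The weather segment ends at 6:01 PM − 94 min = 4:27 PM.
That matches the stated 4:27 PM, so the schedule is consistent.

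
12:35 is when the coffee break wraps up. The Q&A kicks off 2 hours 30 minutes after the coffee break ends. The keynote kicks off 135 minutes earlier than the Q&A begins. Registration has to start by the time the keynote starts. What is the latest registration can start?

12:50

The Q&A starts at 12:35 + 150 min = 15:05.
The keynote starts at 15:05 − 135 min = 12:50.
Registration is bounded by the keynote, so the latest it can start is 12:50.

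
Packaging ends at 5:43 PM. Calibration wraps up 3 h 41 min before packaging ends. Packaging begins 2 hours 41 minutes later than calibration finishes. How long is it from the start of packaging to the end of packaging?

Calibration ends at 5:43 PM − 221 min = 2:02 PM.
Packaging starts at 2:02 PM + 161 min = 4:43 PM.
From 4:43 PM to 5:43 PM is 1 hour.

1 hour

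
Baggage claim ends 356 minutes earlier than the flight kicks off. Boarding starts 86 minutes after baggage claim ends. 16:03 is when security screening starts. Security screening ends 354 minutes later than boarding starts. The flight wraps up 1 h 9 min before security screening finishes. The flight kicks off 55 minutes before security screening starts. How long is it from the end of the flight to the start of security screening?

The flight starts at 16:03 − 55 min = 15:08.
Baggage claim ends at 15:08 − 356 min = 09:12.
Boarding starts at 09:12 + 86 min = 10:38.
Security screening ends at 10:38 + 354 min = 16:32.
The flight ends at 16:32 − 69 min = 15:23.
From 15:23 to 16:03 is 40 minutes.

40 minutes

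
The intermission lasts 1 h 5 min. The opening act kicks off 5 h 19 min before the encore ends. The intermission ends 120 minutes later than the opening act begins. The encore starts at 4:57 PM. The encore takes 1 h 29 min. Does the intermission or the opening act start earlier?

the opening act

The encore ends at 4:57 PM + 89 min = 6:26 PM.
The opening act starts at 6:26 PM − 319 min = 1:07 PM.
The intermission ends at 1:07 PM + 120 min = 3:07 PM.
The intermission starts at 3:07 PM − 65 min = 2:02 PM.
The intermission starts at 2:02 PM and the opening act starts at 1:07 PM, so the opening act is first.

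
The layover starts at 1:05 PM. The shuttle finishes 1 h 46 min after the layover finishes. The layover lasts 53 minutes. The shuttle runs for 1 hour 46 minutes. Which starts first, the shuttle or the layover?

The layover ends at 1:05 PM + 53 min = 1:58 PM.
The shuttle ends at 1:58 PM + 106 min = 3:44 PM.
The shuttle starts at 3:44 PM − 106 min = 1:58 PM.
The shuttle starts at 1:58 PM and the layover starts at 1:05 PM, so the layover is first.

the layover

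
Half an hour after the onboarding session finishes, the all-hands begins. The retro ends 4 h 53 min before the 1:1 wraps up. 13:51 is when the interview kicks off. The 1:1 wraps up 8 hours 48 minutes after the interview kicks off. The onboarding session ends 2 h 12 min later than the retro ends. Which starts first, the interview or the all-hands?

The 1:1 ends at 13:51 + 528 min = 22:39.
The retro ends at 22:39 − 293 min = 17:46.
The onboarding session ends at 17:46 + 132 min = 19:58.
The all-hands starts at 19:58 + 30 min = 20:28.
The interview starts at 13:51 and the all-hands starts at 20:28, so the interview is first.

the interview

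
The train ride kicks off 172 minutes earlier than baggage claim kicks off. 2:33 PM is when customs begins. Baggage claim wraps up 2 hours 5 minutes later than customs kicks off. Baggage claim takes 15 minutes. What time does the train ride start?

1:31 PM

Baggage claim ends at 2:33 PM + 125 min = 4:38 PM.
Baggage claim starts at 4:38 PM − 15 min = 4:23 PM.
The train ride starts at 4:23 PM − 172 min = 1:31 PM.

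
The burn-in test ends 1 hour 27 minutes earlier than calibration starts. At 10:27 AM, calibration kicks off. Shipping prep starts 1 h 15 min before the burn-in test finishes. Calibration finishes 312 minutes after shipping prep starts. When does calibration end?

The burn-in test ends at 10:27 AM − 87 min = 9:00 AM.
Shipping prep starts at 9:00 AM − 75 min = 7:45 AM.
Calibration ends at 7:45 AM + 312 min = 12:57 PM.

12:57 PM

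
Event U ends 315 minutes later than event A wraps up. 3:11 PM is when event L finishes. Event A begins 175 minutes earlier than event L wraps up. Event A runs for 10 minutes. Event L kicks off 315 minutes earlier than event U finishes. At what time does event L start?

12:26 PM

Event A starts at 3:11 PM − 175 min = 12:16 PM.
Event A ends at 12:16 PM + 10 min = 12:26 PM.
Event U ends at 12:26 PM + 315 min = 5:41 PM.
Event L starts at 5:41 PM − 315 min = 12:26 PM.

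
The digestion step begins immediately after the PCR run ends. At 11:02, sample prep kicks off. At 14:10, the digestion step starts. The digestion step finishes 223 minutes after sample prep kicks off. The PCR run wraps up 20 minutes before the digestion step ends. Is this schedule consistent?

The digestion step ends at 11:02 + 223 min = 14:45.
The PCR run ends at 14:45 − 20 min = 14:25.
So the digestion step starts at 14:25.
But the digestion step is also said to start at 14:10 — a 15-minute conflict.

No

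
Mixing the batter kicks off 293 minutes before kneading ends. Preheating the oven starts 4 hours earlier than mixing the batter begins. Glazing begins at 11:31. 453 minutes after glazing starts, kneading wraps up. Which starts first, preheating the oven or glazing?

preheating the oven

Kneading ends at 11:31 + 453 min = 19:04.
Mixing the batter starts at 19:04 − 293 min = 14:11.
Preheating the oven starts at 14:11 − 240 min = 10:11.
Preheating the oven starts at 10:11 and glazing starts at 11:31, so preheating the oven is first.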